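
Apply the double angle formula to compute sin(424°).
sin(424°) = 2 sin 212° cos 212° = 0.8988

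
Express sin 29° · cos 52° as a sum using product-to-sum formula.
sin 29° cos 52° = (1/2)[sin(29°+52°) + sin(29°-52°)]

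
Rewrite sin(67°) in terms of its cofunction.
sin(67°) = cos(90° - 67°) = cos(23°)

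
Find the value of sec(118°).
sec(118°) = -2.13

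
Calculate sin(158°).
sin(158°) = 0.3746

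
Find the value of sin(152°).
sin(152°) = 0.4695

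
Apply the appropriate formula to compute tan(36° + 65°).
tan(36° + 65°) = (tan 36° + tan 65°)/(1 - tan 36° tan 65°) = -5.145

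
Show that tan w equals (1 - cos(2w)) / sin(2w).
RHS = 2sin²w / (2 sin w cos w) = sin w/cos w = tan w = LHS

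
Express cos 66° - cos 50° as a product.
cos 66° - cos 50° = -2 sin(58°) sin(8°)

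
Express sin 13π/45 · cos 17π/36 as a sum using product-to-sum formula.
sin 13π/45 cos 17π/36 = (1/2)[sin(13π/45+17π/36) + sin(13π/45-17π/36)]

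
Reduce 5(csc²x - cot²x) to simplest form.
5(csc²x - cot²x) = 5 (using Pythagorean identity)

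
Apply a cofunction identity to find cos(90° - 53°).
cos(90° - 53°) = sin(53°) = 0.7986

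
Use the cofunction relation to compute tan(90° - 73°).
tan(90° - 73°) = cot(73°) = 0.3057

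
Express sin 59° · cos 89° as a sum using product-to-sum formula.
sin 59° cos 89° = (1/2)[sin(59°+89°) + sin(59°-89°)]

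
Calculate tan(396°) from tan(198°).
tan(396°) = 2 tan 198° / (1 - tan²198°) = 0.7265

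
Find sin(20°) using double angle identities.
sin(20°) = 2 sin 10° cos 10° = 0.342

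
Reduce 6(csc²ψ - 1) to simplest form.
6(csc²ψ - 1) = 6(cot²ψ) (using Pythagorean identity)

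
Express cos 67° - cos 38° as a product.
cos 67° - cos 38° = -2 sin(52.5°) sin(14.5°)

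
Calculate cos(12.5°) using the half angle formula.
cos(12.5°) = √((1 + cos 25°)/2) = 0.9763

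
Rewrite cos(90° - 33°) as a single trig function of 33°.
cos(90° - 33°) = sin(33°)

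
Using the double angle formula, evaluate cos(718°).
cos(718°) = cos²359° - sin²359° = 0.9994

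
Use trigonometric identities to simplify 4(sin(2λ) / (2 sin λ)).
4(sin(2λ) / (2 sin λ)) = 4(cos λ) (using Double angle)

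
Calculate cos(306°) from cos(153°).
cos(306°) = cos²153° - sin²153° = 0.5878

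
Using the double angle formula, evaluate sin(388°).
sin(388°) = 2 sin 194° cos 194° = 0.4695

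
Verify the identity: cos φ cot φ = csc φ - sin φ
RHS = 1/sin φ - sin φ = (1 - sin²φ)/sin φ = cos²φ/sin φ = cos φ · (cos φ/sin φ) = cos φ cot φ = LHS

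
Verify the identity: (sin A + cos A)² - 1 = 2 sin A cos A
LHS = sin²A + 2 sin A cos A + cos²A - 1 = (sin²A + cos²A) + 2 sin A cos A - 1 = 1 + 2 sin A cos A - 1 = 2 sin A cos A = RHS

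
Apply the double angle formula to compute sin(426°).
sin(426°) = 2 sin 213° cos 213° = 0.9135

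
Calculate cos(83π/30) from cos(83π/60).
cos(83π/30) = cos²83π/60 - sin²83π/60 = -0.7431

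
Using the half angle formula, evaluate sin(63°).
sin(63°) = √((1 - cos 126°)/2) = 0.891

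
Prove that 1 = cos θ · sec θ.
RHS = cos θ · (1/cos θ) = 1 = LHS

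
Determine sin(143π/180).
sin(143π/180) = 0.6018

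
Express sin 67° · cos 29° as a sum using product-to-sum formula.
sin 67° cos 29° = (1/2)[sin(67°+29°) + sin(67°-29°)]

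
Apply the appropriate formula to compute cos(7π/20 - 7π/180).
cos(7π/20 - 7π/180) = cos 7π/20 cos 7π/180 + sin 7π/20 sin 7π/180 = 0.5592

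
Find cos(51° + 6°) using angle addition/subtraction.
cos(51° + 6°) = cos 51° cos 6° - sin 51° sin 6° = 0.5446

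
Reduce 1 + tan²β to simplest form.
1 + tan²β = sec²β (using Pythagorean identity)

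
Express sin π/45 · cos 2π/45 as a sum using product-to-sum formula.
sin π/45 cos 2π/45 = (1/2)[sin(π/45+2π/45) + sin(π/45-2π/45)]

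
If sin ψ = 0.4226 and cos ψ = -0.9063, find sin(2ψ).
sin(2ψ) = 2 sin ψ cos ψ = -0.766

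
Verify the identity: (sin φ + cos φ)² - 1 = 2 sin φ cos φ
LHS = sin²φ + 2 sin φ cos φ + cos²φ - 1 = (sin²φ + cos²φ) + 2 sin φ cos φ - 1 = 1 + 2 sin φ cos φ - 1 = 2 sin φ cos φ = RHS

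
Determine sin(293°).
sin(293°) = -0.9205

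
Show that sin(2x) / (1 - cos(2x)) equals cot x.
LHS = 2 sin x cos x / (2sin²x) = cos x/sin x = cot x = RHS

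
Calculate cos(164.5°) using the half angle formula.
cos(164.5°) = -√((1 + cos 329°)/2) = -0.9636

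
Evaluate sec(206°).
sec(206°) = -1.113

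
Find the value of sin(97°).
sin(97°) = 0.9925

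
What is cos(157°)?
cos(157°) = -0.9205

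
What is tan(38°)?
tan(38°) = 0.7813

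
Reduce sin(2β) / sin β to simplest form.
sin(2β) / sin β = 2 cos β (using Double angle)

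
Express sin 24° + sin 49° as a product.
sin 24° + sin 49° = 2 sin(36.5°) cos(-12.5°)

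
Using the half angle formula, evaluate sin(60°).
sin(60°) = √((1 - cos 120°)/2) = √3/2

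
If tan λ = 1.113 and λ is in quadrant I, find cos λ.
cos λ = 0.6683 (using tan²λ + 1 = sec²λ)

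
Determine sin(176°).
sin(176°) = 0.06976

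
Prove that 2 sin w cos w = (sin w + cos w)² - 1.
RHS = sin²w + 2 sin w cos w + cos²w - 1 = (sin²w + cos²w) + 2 sin w cos w - 1 = 1 + 2 sin w cos w - 1 = 2 sin w cos w = LHS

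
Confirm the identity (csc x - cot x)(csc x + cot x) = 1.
LHS = csc²x - cot²x = (1 + cot²x) - cot²x = 1 = RHS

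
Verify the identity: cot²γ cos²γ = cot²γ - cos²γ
RHS = cos²γ/sin²γ - cos²γ = cos²γ(1/sin²γ - 1) = cos²γ · (1 - sin²γ)/sin²γ = cos²γ · cos²γ/sin²γ = cos²γ · cot²γ = LHS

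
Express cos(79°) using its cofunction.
cos(79°) = sin(90° - 79°) = sin(11°)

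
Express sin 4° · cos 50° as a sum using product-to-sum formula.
sin 4° cos 50° = (1/2)[sin(4°+50°) + sin(4°-50°)]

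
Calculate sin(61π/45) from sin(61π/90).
sin(61π/45) = 2 sin 61π/90 cos 61π/90 = -0.8988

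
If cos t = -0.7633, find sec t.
sec t = 1/cos t = -1.31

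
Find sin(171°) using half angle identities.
sin(171°) = √((1 - cos 342°)/2) = 0.1564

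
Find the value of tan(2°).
tan(2°) = 0.03492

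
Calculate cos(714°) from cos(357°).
cos(714°) = cos²357° - sin²357° = 0.9945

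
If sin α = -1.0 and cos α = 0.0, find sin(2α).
sin(2α) = 2 sin α cos α = 0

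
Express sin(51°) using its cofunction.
sin(51°) = cos(90° - 51°) = cos(39°)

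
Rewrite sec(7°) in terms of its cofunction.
sec(7°) = csc(90° - 7°) = csc(83°)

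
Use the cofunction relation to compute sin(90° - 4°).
sin(90° - 4°) = cos(4°) = 0.9976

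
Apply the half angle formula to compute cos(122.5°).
cos(122.5°) = -√((1 + cos 245°)/2) = -0.5373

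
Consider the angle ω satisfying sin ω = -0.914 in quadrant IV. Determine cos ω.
cos ω = √(1 - sin²ω) = 0.4057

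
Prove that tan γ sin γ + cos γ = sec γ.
LHS = sin²γ/cos γ + cos γ = (sin²γ + cos²γ)/cos γ = 1/cos γ = sec γ = RHS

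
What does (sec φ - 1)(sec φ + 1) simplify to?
(sec φ - 1)(sec φ + 1) = tan²φ (using Diff. of squares)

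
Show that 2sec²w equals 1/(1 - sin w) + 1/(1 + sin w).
RHS = [(1 + sin w) + (1 - sin w)] / [(1 - sin w)(1 + sin w)] = 2/(1 - sin²w) = 2/cos²w = 2sec²w = LHS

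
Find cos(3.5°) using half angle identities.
cos(3.5°) = √((1 + cos 7°)/2) = 0.9981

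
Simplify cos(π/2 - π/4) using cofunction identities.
cos(π/2 - π/4) = sin(π/4)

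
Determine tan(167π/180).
tan(167π/180) = -0.2309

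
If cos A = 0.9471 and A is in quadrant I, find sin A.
sin A = 0.3209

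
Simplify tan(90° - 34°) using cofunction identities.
tan(90° - 34°) = cot(34°)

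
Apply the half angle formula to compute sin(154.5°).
sin(154.5°) = √((1 - cos 309°)/2) = 0.4305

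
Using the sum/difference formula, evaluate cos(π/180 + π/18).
cos(π/180 + π/18) = cos π/180 cos π/18 - sin π/180 sin π/18 = 0.9816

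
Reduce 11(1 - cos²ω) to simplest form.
11(1 - cos²ω) = 11(sin²ω) (using Pythagorean identity)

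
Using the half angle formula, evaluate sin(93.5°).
sin(93.5°) = √((1 - cos 187°)/2) = 0.9981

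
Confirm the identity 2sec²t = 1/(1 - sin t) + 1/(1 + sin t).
RHS = [(1 + sin t) + (1 - sin t)] / [(1 - sin t)(1 + sin t)] = 2/(1 - sin²t) = 2/cos²t = 2sec²t = LHS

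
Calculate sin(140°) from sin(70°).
sin(140°) = 2 sin 70° cos 70° = 0.6428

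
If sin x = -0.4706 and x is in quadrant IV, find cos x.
cos x = 0.8823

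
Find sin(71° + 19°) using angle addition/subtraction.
sin(71° + 19°) = sin 71° cos 19° + cos 71° sin 19° = 1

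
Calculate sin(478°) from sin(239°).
sin(478°) = 2 sin 239° cos 239° = 0.8829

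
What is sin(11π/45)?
sin(11π/45) = 0.6947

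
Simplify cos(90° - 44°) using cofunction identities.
cos(90° - 44°) = sin(44°)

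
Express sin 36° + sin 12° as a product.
sin 36° + sin 12° = 2 sin(24°) cos(12°)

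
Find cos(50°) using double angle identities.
cos(50°) = 2cos²25° - 1 = 0.6428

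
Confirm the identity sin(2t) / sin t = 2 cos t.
LHS = 2 sin t cos t / sin t = 2 cos t = RHS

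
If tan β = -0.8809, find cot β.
cot β = 1/tan β = -1.135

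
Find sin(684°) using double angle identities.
sin(684°) = 2 sin 342° cos 342° = -0.5878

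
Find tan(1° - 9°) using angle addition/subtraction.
tan(1° - 9°) = (tan 1° - tan 9°)/(1 + tan 1° tan 9°) = -0.1405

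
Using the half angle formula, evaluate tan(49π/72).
tan(49π/72) = sin 49π/36 / (1 + cos 49π/36) = -1.57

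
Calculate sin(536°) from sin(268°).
sin(536°) = 2 sin 268° cos 268° = 0.06976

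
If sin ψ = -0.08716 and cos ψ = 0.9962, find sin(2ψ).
sin(2ψ) = 2 sin ψ cos ψ = -0.1737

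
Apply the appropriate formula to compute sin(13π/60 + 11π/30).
sin(13π/60 + 11π/30) = sin 13π/60 cos 11π/30 + cos 13π/60 sin 11π/30 = (√6+√2)/4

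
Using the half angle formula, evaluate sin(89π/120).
sin(89π/120) = √((1 - cos 89π/60)/2) = 0.7254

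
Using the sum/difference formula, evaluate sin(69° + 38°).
sin(69° + 38°) = sin 69° cos 38° + cos 69° sin 38° = 0.9563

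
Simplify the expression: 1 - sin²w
1 - sin²w = cos²w (using Pythagorean identity)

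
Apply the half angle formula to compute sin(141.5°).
sin(141.5°) = √((1 - cos 283°)/2) = 0.6225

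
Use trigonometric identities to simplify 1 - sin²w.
1 - sin²w = cos²w (using Pythagorean identity)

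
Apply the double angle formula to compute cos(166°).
cos(166°) = 1 - 2sin²83° = -0.9703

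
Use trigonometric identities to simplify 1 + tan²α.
1 + tan²α = sec²α (using Pythagorean identity)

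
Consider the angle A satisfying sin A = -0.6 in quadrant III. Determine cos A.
cos A = ±√(1 - sin²A) = -0.8 (negative in QIII)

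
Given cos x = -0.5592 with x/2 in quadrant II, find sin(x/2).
sin(x/2) = ±√((1 - cos x)/2); positive since x/2 ∈ QII, so sin(x/2) = 0.8829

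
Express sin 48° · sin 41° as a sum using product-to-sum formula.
sin 48° sin 41° = (1/2)[cos(48°-41°) - cos(48°+41°)]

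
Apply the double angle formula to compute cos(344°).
cos(344°) = cos²172° - sin²172° = 0.9613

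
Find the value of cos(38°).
cos(38°) = 0.788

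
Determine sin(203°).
sin(203°) = -0.3907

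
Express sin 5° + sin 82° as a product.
sin 5° + sin 82° = 2 sin(43.5°) cos(-38.5°)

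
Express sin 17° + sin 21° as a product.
sin 17° + sin 21° = 2 sin(19°) cos(-2°)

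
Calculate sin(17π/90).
sin(17π/90) = 0.5592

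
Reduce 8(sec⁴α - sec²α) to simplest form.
8(sec⁴α - sec²α) = 8(tan⁴α + tan²α) (using Pythagorean)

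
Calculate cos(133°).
cos(133°) = -0.682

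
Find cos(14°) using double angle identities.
cos(14°) = 1 - 2sin²7° = 0.9703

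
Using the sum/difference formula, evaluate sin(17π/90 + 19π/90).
sin(17π/90 + 19π/90) = sin 17π/90 cos 19π/90 + cos 17π/90 sin 19π/90 = 0.9511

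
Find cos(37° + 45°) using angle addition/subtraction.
cos(37° + 45°) = cos 37° cos 45° - sin 37° sin 45° = 0.1392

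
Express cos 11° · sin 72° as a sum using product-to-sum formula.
cos 11° sin 72° = (1/2)[sin(11°+72°) - sin(11°-72°)]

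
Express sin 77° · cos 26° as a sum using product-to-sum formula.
sin 77° cos 26° = (1/2)[sin(77°+26°) + sin(77°-26°)]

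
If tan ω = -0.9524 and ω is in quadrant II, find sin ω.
sin ω = 0.6897 (using tan²ω + 1 = sec²ω)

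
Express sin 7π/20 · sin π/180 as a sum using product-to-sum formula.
sin 7π/20 sin π/180 = (1/2)[cos(7π/20-π/180) - cos(7π/20+π/180)]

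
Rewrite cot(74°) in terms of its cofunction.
cot(74°) = tan(90° - 74°) = tan(16°)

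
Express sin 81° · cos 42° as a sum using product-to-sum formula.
sin 81° cos 42° = (1/2)[sin(81°+42°) + sin(81°-42°)]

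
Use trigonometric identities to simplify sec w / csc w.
sec w / csc w = tan w (using Reciprocal identities)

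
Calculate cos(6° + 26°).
cos(6° + 26°) = cos 6° cos 26° - sin 6° sin 26° = 0.848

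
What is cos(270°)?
cos(270°) = 0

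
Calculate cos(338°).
cos(338°) = 0.9272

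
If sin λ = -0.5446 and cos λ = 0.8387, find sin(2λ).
sin(2λ) = 2 sin λ cos λ = -0.9135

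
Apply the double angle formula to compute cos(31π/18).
cos(31π/18) = cos²31π/36 - sin²31π/36 = 0.6428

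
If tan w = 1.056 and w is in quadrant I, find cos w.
cos w = 0.6876 (using tan²w + 1 = sec²w)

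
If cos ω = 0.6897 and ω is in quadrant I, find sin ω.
sin ω = 0.7241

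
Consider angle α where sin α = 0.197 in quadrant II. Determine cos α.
cos α = ±√(1 - sin²α) = -0.9804 (negative in QII)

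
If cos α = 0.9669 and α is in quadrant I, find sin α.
sin α = 0.2552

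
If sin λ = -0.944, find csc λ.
csc λ = 1/sin λ = -1.059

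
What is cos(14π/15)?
cos(14π/15) = -0.9781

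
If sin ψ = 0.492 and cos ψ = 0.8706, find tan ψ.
tan ψ = sin ψ / cos ψ = 0.5651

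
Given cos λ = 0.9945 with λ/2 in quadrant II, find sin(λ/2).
sin(λ/2) = ±√((1 - cos λ)/2); positive since λ/2 ∈ QII, so sin(λ/2) = 0.05244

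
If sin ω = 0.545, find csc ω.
csc ω = 1/sin ω = 1.835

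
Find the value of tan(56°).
tan(56°) = 1.483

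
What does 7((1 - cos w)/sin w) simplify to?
7((1 - cos w)/sin w) = 7(tan(w/2)) (using Half angle)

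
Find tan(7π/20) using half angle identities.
tan(7π/20) = sin 7π/10 / (1 + cos 7π/10) = 1.963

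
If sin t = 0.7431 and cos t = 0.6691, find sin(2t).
sin(2t) = 2 sin t cos t = 0.9944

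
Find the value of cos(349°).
cos(349°) = 0.9816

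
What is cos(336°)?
cos(336°) = 0.9135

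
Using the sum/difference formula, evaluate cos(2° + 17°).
cos(2° + 17°) = cos 2° cos 17° - sin 2° sin 17° = 0.9455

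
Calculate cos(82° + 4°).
cos(82° + 4°) = cos 82° cos 4° - sin 82° sin 4° = 0.06976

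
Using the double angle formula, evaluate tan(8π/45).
tan(8π/45) = 2 tan 4π/45 / (1 - tan²4π/45) = 0.6249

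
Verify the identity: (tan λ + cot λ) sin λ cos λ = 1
LHS = (sin λ/cos λ + cos λ/sin λ) sin λ cos λ = ((sin²λ + cos²λ)/(sin λ cos λ)) · sin λ cos λ = sin²λ + cos²λ = 1 = RHS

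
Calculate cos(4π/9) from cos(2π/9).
cos(4π/9) = cos²2π/9 - sin²2π/9 = 0.1736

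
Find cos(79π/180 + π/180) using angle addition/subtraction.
cos(79π/180 + π/180) = cos 79π/180 cos π/180 - sin 79π/180 sin π/180 = 0.1736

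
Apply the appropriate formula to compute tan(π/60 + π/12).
tan(π/60 + π/12) = (tan π/60 + tan π/12)/(1 - tan π/60 tan π/12) = 0.3249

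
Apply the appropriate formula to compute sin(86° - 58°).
sin(86° - 58°) = sin 86° cos 58° - cos 86° sin 58° = 0.4695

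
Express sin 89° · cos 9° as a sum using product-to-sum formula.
sin 89° cos 9° = (1/2)[sin(89°+9°) + sin(89°-9°)]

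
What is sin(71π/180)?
sin(71π/180) = 0.9455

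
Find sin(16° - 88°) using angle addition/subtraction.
sin(16° - 88°) = sin 16° cos 88° - cos 16° sin 88° = -0.9511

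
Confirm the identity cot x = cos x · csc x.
RHS = cos x · (1/sin x) = cos x/sin x = cot x = LHS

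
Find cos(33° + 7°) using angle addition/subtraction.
cos(33° + 7°) = cos 33° cos 7° - sin 33° sin 7° = 0.766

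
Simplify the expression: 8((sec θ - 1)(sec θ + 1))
8((sec θ - 1)(sec θ + 1)) = 8(tan²θ) (using Diff. of squares)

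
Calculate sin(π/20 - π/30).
sin(π/20 - π/30) = sin π/20 cos π/30 - cos π/20 sin π/30 = 0.05234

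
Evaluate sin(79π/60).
sin(79π/60) = -0.8387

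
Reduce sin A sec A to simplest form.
sin A sec A = tan A (using Reciprocal + quotient)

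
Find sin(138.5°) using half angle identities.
sin(138.5°) = √((1 - cos 277°)/2) = 0.6626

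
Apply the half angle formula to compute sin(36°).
sin(36°) = √((1 - cos 72°)/2) = 0.5878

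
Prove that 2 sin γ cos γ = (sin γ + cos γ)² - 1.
RHS = sin²γ + 2 sin γ cos γ + cos²γ - 1 = (sin²γ + cos²γ) + 2 sin γ cos γ - 1 = 1 + 2 sin γ cos γ - 1 = 2 sin γ cos γ = LHS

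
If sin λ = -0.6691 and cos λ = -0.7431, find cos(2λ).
cos(2λ) = cos²λ - sin²λ = 0.1045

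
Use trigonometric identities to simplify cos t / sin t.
cos t / sin t = cot t (using Quotient identity)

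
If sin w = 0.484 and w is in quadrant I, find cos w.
cos w = 0.8751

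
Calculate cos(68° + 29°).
cos(68° + 29°) = cos 68° cos 29° - sin 68° sin 29° = -0.1219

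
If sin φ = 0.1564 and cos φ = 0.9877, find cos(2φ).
cos(2φ) = cos²φ - sin²φ = 0.9511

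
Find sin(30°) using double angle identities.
sin(30°) = 2 sin 15° cos 15° = 1/2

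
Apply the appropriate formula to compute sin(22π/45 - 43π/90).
sin(22π/45 - 43π/90) = sin 22π/45 cos 43π/90 - cos 22π/45 sin 43π/90 = 0.0349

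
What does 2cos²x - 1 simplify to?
2cos²x - 1 = cos(2x) (using Double angle)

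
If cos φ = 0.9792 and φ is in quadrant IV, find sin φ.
sin φ = -0.2029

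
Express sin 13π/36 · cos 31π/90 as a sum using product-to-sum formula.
sin 13π/36 cos 31π/90 = (1/2)[sin(13π/36+31π/90) + sin(13π/36-31π/90)]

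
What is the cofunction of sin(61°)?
sin(61°) = cos(90° - 61°) = cos(29°)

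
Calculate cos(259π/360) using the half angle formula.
cos(259π/360) = -√((1 + cos 259π/180)/2) = -0.6361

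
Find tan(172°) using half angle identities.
tan(172°) = sin 344° / (1 + cos 344°) = -0.1405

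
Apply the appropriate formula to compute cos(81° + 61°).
cos(81° + 61°) = cos 81° cos 61° - sin 81° sin 61° = -0.788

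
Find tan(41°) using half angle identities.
tan(41°) = sin 82° / (1 + cos 82°) = 0.8693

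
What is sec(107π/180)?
sec(107π/180) = -3.42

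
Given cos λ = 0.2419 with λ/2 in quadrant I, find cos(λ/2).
cos(λ/2) = ±√((1 + cos λ)/2); positive since λ/2 ∈ QI, so cos(λ/2) = 0.788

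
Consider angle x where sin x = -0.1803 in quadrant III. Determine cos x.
cos x = ±√(1 - sin²x) = -0.9836 (negative in QIII)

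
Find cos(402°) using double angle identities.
cos(402°) = cos²201° - sin²201° = 0.7431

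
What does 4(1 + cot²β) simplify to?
4(1 + cot²β) = 4(csc²β) (using Pythagorean identity)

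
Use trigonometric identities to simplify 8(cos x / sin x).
8(cos x / sin x) = 8(cot x) (using Quotient identity)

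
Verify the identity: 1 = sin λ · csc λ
RHS = sin λ · (1/sin λ) = 1 = LHS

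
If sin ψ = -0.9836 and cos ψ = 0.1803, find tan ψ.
tan ψ = sin ψ / cos ψ = -5.455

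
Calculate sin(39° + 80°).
sin(39° + 80°) = sin 39° cos 80° + cos 39° sin 80° = 0.8746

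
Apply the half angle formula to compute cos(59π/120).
cos(59π/120) = √((1 + cos 59π/60)/2) = 0.02618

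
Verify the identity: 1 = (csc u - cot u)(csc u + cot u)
RHS = csc²u - cot²u = (1 + cot²u) - cot²u = 1 = LHS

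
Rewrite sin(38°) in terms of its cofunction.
sin(38°) = cos(90° - 38°) = cos(52°)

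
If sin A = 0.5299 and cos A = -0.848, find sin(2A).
sin(2A) = 2 sin A cos A = -0.8987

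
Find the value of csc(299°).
csc(299°) = -1.143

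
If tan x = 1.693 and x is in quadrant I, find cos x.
cos x = 0.5086 (using tan²x + 1 = sec²x)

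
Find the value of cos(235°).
cos(235°) = -0.5736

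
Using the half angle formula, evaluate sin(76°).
sin(76°) = √((1 - cos 152°)/2) = 0.9703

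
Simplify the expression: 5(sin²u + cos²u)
5(sin²u + cos²u) = 5 (using Pythagorean identity)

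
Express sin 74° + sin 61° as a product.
sin 74° + sin 61° = 2 sin(67.5°) cos(6.5°)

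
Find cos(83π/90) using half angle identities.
cos(83π/90) = -√((1 + cos 83π/45)/2) = -0.9703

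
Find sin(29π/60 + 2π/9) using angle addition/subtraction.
sin(29π/60 + 2π/9) = sin 29π/60 cos 2π/9 + cos 29π/60 sin 2π/9 = 0.7986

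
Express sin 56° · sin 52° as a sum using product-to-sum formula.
sin 56° sin 52° = (1/2)[cos(56°-52°) - cos(56°+52°)]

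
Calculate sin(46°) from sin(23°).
sin(46°) = 2 sin 23° cos 23° = 0.7193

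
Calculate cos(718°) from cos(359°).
cos(718°) = cos²359° - sin²359° = 0.9994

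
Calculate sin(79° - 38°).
sin(79° - 38°) = sin 79° cos 38° - cos 79° sin 38° = 0.6561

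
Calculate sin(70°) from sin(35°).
sin(70°) = 2 sin 35° cos 35° = 0.9397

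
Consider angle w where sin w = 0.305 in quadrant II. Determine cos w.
cos w = ±√(1 - sin²w) = -0.9524 (negative in QII)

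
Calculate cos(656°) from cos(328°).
cos(656°) = cos²328° - sin²328° = 0.4384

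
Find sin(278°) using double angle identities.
sin(278°) = 2 sin 139° cos 139° = -0.9903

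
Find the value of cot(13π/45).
cot(13π/45) = 0.7813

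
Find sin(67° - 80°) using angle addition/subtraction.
sin(67° - 80°) = sin 67° cos 80° - cos 67° sin 80° = -0.225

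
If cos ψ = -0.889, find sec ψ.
sec ψ = 1/cos ψ = -1.125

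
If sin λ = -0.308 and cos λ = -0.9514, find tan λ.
tan λ = sin λ / cos λ = 0.3237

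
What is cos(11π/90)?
cos(11π/90) = 0.9272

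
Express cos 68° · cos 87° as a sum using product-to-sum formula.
cos 68° cos 87° = (1/2)[cos(68°-87°) + cos(68°+87°)]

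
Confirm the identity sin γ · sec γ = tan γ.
LHS = sin γ · (1/cos γ) = sin γ/cos γ = tan γ = RHS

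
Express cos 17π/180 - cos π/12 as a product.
cos 17π/180 - cos π/12 = -2 sin(4π/45) sin(π/180)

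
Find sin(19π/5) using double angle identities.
sin(19π/5) = 2 sin 19π/10 cos 19π/10 = -0.5878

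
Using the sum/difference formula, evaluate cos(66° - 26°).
cos(66° - 26°) = cos 66° cos 26° + sin 66° sin 26° = 0.766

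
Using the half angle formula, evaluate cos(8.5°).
cos(8.5°) = √((1 + cos 17°)/2) = 0.989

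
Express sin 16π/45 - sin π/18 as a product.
sin 16π/45 - sin π/18 = 2 cos(37π/180) sin(3π/20)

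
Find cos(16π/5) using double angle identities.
cos(16π/5) = cos²8π/5 - sin²8π/5 = -0.809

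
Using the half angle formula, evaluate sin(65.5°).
sin(65.5°) = √((1 - cos 131°)/2) = 0.91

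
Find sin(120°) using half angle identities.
sin(120°) = √((1 - cos 240°)/2) = √3/2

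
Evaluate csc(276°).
csc(276°) = -1.006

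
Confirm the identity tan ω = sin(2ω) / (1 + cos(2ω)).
RHS = 2 sin ω cos ω / (2cos²ω) = sin ω/cos ω = tan ω = LHS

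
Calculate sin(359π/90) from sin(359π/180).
sin(359π/90) = 2 sin 359π/180 cos 359π/180 = -0.0349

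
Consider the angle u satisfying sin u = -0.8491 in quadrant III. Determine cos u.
cos u = ±√(1 - sin²u) = -0.5282 (negative in QIII)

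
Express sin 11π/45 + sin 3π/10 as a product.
sin 11π/45 + sin 3π/10 = 2 sin(49π/180) cos(-π/36)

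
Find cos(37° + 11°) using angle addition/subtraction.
cos(37° + 11°) = cos 37° cos 11° - sin 37° sin 11° = 0.6691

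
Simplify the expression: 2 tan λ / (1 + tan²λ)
2 tan λ / (1 + tan²λ) = sin(2λ) (using Double angle)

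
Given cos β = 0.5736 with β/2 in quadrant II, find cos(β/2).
cos(β/2) = ±√((1 + cos β)/2); negative since β/2 ∈ QII, so cos(β/2) = -0.887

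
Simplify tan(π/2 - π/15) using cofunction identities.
tan(π/2 - π/15) = cot(π/15)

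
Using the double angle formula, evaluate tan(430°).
tan(430°) = 2 tan 215° / (1 - tan²215°) = 2.747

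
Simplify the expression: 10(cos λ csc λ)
10(cos λ csc λ) = 10(cot λ) (using Reciprocal + quotient)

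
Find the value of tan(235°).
tan(235°) = 1.428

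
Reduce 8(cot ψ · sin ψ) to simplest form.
8(cot ψ · sin ψ) = 8(cos ψ) (using Quotient identity)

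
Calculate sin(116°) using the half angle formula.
sin(116°) = √((1 - cos 232°)/2) = 0.8988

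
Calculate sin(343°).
sin(343°) = -0.2924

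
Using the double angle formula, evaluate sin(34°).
sin(34°) = 2 sin 17° cos 17° = 0.5592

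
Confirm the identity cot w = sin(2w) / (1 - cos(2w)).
RHS = 2 sin w cos w / (2sin²w) = cos w/sin w = cot w = LHS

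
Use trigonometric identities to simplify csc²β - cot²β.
csc²β - cot²β = 1 (using Pythagorean identity)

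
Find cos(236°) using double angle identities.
cos(236°) = cos²118° - sin²118° = -0.5592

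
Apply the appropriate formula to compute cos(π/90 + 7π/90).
cos(π/90 + 7π/90) = cos π/90 cos 7π/90 - sin π/90 sin 7π/90 = 0.9613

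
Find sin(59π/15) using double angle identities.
sin(59π/15) = 2 sin 59π/30 cos 59π/30 = -0.2079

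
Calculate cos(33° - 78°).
cos(33° - 78°) = cos 33° cos 78° + sin 33° sin 78° = √2/2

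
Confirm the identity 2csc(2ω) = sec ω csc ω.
LHS = 2/sin(2ω) = 2/(2 sin ω cos ω) = 1/(sin ω cos ω) = (1/cos ω)(1/sin ω) = sec ω csc ω = RHS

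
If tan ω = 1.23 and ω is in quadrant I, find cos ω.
cos ω = 0.6308 (using tan²ω + 1 = sec²ω)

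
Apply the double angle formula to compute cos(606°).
cos(606°) = cos²303° - sin²303° = -0.4067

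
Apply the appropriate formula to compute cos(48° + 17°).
cos(48° + 17°) = cos 48° cos 17° - sin 48° sin 17° = 0.4226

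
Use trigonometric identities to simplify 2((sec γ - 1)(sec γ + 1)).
2((sec γ - 1)(sec γ + 1)) = 2(tan²γ) (using Diff. of squares)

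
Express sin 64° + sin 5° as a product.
sin 64° + sin 5° = 2 sin(34.5°) cos(29.5°)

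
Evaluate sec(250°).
sec(250°) = -2.924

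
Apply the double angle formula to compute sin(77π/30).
sin(77π/30) = 2 sin 77π/60 cos 77π/60 = 0.9781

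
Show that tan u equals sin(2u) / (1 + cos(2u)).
RHS = 2 sin u cos u / (2cos²u) = sin u/cos u = tan u = LHS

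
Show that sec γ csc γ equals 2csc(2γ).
RHS = 2/sin(2γ) = 2/(2 sin γ cos γ) = 1/(sin γ cos γ) = (1/cos γ)(1/sin γ) = sec γ csc γ = LHS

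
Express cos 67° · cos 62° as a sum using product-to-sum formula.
cos 67° cos 62° = (1/2)[cos(67°-62°) + cos(67°+62°)]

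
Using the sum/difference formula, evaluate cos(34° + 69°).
cos(34° + 69°) = cos 34° cos 69° - sin 34° sin 69° = -0.225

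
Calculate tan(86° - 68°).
tan(86° - 68°) = (tan 86° - tan 68°)/(1 + tan 86° tan 68°) = 0.3249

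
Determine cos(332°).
cos(332°) = 0.8829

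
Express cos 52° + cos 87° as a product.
cos 52° + cos 87° = 2 cos(69.5°) cos(-17.5°)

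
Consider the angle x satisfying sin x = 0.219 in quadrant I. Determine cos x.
cos x = √(1 - sin²x) = 0.9757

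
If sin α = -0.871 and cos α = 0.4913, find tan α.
tan α = sin α / cos α = -1.773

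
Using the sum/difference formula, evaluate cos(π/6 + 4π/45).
cos(π/6 + 4π/45) = cos π/6 cos 4π/45 - sin π/6 sin 4π/45 = 0.6947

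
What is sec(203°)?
sec(203°) = -1.086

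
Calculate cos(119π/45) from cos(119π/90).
cos(119π/45) = cos²119π/90 - sin²119π/90 = -0.4384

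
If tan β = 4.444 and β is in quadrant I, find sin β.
sin β = 0.9756 (using tan²β + 1 = sec²β)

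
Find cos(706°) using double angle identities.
cos(706°) = cos²353° - sin²353° = 0.9703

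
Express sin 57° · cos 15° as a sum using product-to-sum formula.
sin 57° cos 15° = (1/2)[sin(57°+15°) + sin(57°-15°)]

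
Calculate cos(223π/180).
cos(223π/180) = -0.7314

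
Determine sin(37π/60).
sin(37π/60) = 0.9336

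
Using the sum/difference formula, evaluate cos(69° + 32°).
cos(69° + 32°) = cos 69° cos 32° - sin 69° sin 32° = -0.1908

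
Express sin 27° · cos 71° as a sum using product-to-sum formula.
sin 27° cos 71° = (1/2)[sin(27°+71°) + sin(27°-71°)]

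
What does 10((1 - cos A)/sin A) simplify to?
10((1 - cos A)/sin A) = 10(tan(A/2)) (using Half angle)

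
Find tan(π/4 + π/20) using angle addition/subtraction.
tan(π/4 + π/20) = (tan π/4 + tan π/20)/(1 - tan π/4 tan π/20) = 1.376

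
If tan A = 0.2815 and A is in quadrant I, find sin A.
sin A = 0.271 (using tan²A + 1 = sec²A)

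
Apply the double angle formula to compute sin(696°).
sin(696°) = 2 sin 348° cos 348° = -0.4067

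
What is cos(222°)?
cos(222°) = -0.7431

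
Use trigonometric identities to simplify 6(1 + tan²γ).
6(1 + tan²γ) = 6(sec²γ) (using Pythagorean identity)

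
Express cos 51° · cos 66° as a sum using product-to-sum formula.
cos 51° cos 66° = (1/2)[cos(51°-66°) + cos(51°+66°)]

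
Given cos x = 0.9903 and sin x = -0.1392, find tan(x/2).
tan(x/2) = sin x / (1 + cos x) = -0.06994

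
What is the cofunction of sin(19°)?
sin(19°) = cos(90° - 19°) = cos(71°)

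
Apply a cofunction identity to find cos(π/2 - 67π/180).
cos(π/2 - 67π/180) = sin(67π/180) = 0.9205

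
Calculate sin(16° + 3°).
sin(16° + 3°) = sin 16° cos 3° + cos 16° sin 3° = 0.3256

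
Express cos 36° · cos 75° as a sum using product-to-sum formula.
cos 36° cos 75° = (1/2)[cos(36°-75°) + cos(36°+75°)]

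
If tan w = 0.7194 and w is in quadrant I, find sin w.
sin w = 0.584 (using tan²w + 1 = sec²w)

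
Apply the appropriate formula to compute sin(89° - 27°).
sin(89° - 27°) = sin 89° cos 27° - cos 89° sin 27° = 0.8829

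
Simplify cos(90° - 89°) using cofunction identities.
cos(90° - 89°) = sin(89°)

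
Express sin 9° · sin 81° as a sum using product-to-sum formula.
sin 9° sin 81° = (1/2)[cos(9°-81°) - cos(9°+81°)]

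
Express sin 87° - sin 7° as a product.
sin 87° - sin 7° = 2 cos(47°) sin(40°)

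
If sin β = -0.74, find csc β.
csc β = 1/sin β = -1.351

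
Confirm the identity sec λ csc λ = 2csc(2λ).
RHS = 2/sin(2λ) = 2/(2 sin λ cos λ) = 1/(sin λ cos λ) = (1/cos λ)(1/sin λ) = sec λ csc λ = LHS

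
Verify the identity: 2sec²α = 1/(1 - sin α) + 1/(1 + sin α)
RHS = [(1 + sin α) + (1 - sin α)] / [(1 - sin α)(1 + sin α)] = 2/(1 - sin²α) = 2/cos²α = 2sec²α = LHS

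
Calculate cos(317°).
cos(317°) = 0.7314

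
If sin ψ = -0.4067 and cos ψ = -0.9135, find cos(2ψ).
cos(2ψ) = cos²ψ - sin²ψ = 0.6691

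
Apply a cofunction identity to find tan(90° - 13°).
tan(90° - 13°) = cot(13°) = 4.331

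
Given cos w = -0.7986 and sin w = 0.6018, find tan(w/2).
tan(w/2) = sin w / (1 + cos w) = 2.988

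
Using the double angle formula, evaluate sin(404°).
sin(404°) = 2 sin 202° cos 202° = 0.6947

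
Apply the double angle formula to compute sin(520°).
sin(520°) = 2 sin 260° cos 260° = 0.342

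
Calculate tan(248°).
tan(248°) = 2.475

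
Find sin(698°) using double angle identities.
sin(698°) = 2 sin 349° cos 349° = -0.3746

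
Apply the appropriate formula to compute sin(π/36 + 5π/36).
sin(π/36 + 5π/36) = sin π/36 cos 5π/36 + cos π/36 sin 5π/36 = 1/2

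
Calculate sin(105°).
sin(105°) = (√6+√2)/4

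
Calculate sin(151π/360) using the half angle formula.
sin(151π/360) = √((1 - cos 151π/180)/2) = 0.9681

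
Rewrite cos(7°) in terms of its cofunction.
cos(7°) = sin(90° - 7°) = sin(83°)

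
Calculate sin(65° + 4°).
sin(65° + 4°) = sin 65° cos 4° + cos 65° sin 4° = 0.9336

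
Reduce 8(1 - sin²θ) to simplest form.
8(1 - sin²θ) = 8(cos²θ) (using Pythagorean identity)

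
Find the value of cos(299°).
cos(299°) = 0.4848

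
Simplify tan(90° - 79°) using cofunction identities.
tan(90° - 79°) = cot(79°)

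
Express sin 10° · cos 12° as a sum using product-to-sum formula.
sin 10° cos 12° = (1/2)[sin(10°+12°) + sin(10°-12°)]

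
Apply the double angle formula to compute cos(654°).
cos(654°) = cos²327° - sin²327° = 0.4067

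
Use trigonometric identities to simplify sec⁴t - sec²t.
sec⁴t - sec²t = tan⁴t + tan²t (using Pythagorean)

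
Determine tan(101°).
tan(101°) = -5.145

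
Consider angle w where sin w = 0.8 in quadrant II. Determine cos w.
cos w = ±√(1 - sin²w) = -0.6 (negative in QII)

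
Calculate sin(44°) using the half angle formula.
sin(44°) = √((1 - cos 88°)/2) = 0.6947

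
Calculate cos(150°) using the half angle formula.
cos(150°) = -√((1 + cos 300°)/2) = -√3/2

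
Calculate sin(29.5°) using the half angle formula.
sin(29.5°) = √((1 - cos 59°)/2) = 0.4924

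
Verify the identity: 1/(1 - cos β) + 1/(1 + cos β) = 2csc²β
LHS = [(1 + cos β) + (1 - cos β)] / [(1 - cos β)(1 + cos β)] = 2/(1 - cos²β) = 2/sin²β = 2csc²β = RHS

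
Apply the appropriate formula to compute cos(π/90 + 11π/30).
cos(π/90 + 11π/30) = cos π/90 cos 11π/30 - sin π/90 sin 11π/30 = 0.3746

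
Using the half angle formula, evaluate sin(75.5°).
sin(75.5°) = √((1 - cos 151°)/2) = 0.9681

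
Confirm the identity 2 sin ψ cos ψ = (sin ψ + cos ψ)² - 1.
RHS = sin²ψ + 2 sin ψ cos ψ + cos²ψ - 1 = (sin²ψ + cos²ψ) + 2 sin ψ cos ψ - 1 = 1 + 2 sin ψ cos ψ - 1 = 2 sin ψ cos ψ = LHS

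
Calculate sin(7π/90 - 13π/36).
sin(7π/90 - 13π/36) = sin 7π/90 cos 13π/36 - cos 7π/90 sin 13π/36 = -0.7771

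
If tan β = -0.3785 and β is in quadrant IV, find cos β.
cos β = 0.9352 (using tan²β + 1 = sec²β)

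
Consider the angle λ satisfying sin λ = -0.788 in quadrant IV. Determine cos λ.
cos λ = √(1 - sin²λ) = 0.6157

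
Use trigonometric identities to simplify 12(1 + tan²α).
12(1 + tan²α) = 12(sec²α) (using Pythagorean identity)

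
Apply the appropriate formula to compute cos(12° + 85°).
cos(12° + 85°) = cos 12° cos 85° - sin 12° sin 85° = -0.1219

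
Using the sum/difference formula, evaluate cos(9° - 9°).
cos(9° - 9°) = cos 9° cos 9° + sin 9° sin 9° = 1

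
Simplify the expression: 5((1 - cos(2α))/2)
5((1 - cos(2α))/2) = 5(sin²α) (using Power reduction)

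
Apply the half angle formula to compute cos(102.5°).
cos(102.5°) = -√((1 + cos 205°)/2) = -0.2164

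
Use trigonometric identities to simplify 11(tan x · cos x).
11(tan x · cos x) = 11(sin x) (using Quotient identity)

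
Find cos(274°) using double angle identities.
cos(274°) = cos²137° - sin²137° = 0.06976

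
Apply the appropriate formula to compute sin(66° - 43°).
sin(66° - 43°) = sin 66° cos 43° - cos 66° sin 43° = 0.3907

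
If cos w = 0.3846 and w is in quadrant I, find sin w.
sin w = 0.9231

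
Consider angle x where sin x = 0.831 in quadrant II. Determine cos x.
cos x = ±√(1 - sin²x) = -0.5563 (negative in QII)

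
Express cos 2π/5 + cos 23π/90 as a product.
cos 2π/5 + cos 23π/90 = 2 cos(59π/180) cos(13π/180)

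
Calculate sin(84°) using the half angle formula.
sin(84°) = √((1 - cos 168°)/2) = 0.9945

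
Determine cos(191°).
cos(191°) = -0.9816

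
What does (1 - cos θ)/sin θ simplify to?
(1 - cos θ)/sin θ = tan(θ/2) (using Half angle)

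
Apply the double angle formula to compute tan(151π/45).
tan(151π/45) = 2 tan 151π/90 / (1 - tan²151π/90) = 2.05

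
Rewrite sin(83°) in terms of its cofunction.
sin(83°) = cos(90° - 83°) = cos(7°)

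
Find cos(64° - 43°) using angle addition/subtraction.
cos(64° - 43°) = cos 64° cos 43° + sin 64° sin 43° = 0.9336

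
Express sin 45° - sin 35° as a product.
sin 45° - sin 35° = 2 cos(40°) sin(5°)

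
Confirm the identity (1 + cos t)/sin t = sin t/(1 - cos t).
RHS = sin t(1 + cos t) / ((1 - cos t)(1 + cos t)) = sin t(1 + cos t) / (1 - cos²t) = sin t(1 + cos t) / sin²t = (1 + cos t)/sin t = LHS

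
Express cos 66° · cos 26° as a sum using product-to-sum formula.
cos 66° cos 26° = (1/2)[cos(66°-26°) + cos(66°+26°)]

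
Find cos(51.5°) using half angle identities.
cos(51.5°) = √((1 + cos 103°)/2) = 0.6225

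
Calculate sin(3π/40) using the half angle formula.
sin(3π/40) = √((1 - cos 3π/20)/2) = 0.2334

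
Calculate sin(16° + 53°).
sin(16° + 53°) = sin 16° cos 53° + cos 16° sin 53° = 0.9336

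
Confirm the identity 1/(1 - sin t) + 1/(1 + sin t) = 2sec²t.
LHS = [(1 + sin t) + (1 - sin t)] / [(1 - sin t)(1 + sin t)] = 2/(1 - sin²t) = 2/cos²t = 2sec²t = RHS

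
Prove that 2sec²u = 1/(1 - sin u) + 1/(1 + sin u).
RHS = [(1 + sin u) + (1 - sin u)] / [(1 - sin u)(1 + sin u)] = 2/(1 - sin²u) = 2/cos²u = 2sec²u = LHS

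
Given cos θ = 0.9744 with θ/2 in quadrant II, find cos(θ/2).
cos(θ/2) = ±√((1 + cos θ)/2); negative since θ/2 ∈ QII, so cos(θ/2) = -0.9936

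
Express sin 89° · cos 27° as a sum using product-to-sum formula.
sin 89° cos 27° = (1/2)[sin(89°+27°) + sin(89°-27°)]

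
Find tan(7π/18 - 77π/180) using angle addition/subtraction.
tan(7π/18 - 77π/180) = (tan 7π/18 - tan 77π/180)/(1 + tan 7π/18 tan 77π/180) = -0.1228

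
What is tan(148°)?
tan(148°) = -0.6249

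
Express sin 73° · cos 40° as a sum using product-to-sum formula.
sin 73° cos 40° = (1/2)[sin(73°+40°) + sin(73°-40°)]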